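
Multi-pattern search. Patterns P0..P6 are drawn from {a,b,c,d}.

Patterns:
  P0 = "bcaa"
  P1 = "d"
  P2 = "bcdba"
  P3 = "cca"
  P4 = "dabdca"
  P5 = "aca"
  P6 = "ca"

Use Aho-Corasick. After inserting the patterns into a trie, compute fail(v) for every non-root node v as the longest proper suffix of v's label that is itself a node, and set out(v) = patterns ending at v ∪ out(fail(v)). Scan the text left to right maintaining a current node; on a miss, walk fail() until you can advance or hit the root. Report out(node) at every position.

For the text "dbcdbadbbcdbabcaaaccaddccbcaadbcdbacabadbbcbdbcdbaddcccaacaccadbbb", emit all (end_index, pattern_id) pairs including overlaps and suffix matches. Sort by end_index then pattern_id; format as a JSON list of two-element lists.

Build automaton:
Trie nodes:
  n0 'ε': a→17 b→1 c→9 d→5
  n1 'b': c→2
  n2 'bc': a→3 d→6
  n3 'bca': a→4
  n4 'bcaa': ·  ←P0
  n5 'd': a→12  ←P1
  n6 'bcd': b→7
  n7 'bcdb': a→8
  n8 'bcdba': ·  ←P2
  n9 'c': a→20 c→10
  n10 'cc': a→11
  n11 'cca': ·  ←P3
  n12 'da': b→13
  n13 'dab': d→14
  n14 'dabd': c→15
  n15 'dabdc': a→16
  n16 'dabdca': ·  ←P4
  n17 'a': c→18
  n18 'ac': a→19
  n19 'aca': ·  ←P5
  n20 'ca': ·  ←P6

Failure links (BFS by depth):
  fail(1) 'b': from fail(0)=0 chase 'b': 0 ⇒ 0;  out=∅∪out(0)=∅
  fail(5) 'd': from fail(0)=0 chase 'd': 0 ⇒ 0;  out={1}∪out(0)={1}
  fail(9) 'c': from fail(0)=0 chase 'c': 0 ⇒ 0;  out=∅∪out(0)=∅
  fail(17) 'a': from fail(0)=0 chase 'a': 0 ⇒ 0;  out=∅∪out(0)=∅
  fail(2) 'bc': from fail(1)=0 chase 'c': 0 ⇒ 9;  out=∅∪out(9)=∅
  fail(10) 'cc': from fail(9)=0 chase 'c': 0 ⇒ 9;  out=∅∪out(9)=∅
  fail(12) 'da': from fail(5)=0 chase 'a': 0 ⇒ 17;  out=∅∪out(17)=∅
  fail(18) 'ac': from fail(17)=0 chase 'c': 0 ⇒ 9;  out=∅∪out(9)=∅
  fail(20) 'ca': from fail(9)=0 chase 'a': 0 ⇒ 17;  out={6}∪out(17)={6}
  fail(3) 'bca': from fail(2)=9 chase 'a': 9 ⇒ 20;  out=∅∪out(20)={6}
  fail(6) 'bcd': from fail(2)=9 chase 'd': 9→0 ⇒ 5;  out=∅∪out(5)={1}
  fail(11) 'cca': from fail(10)=9 chase 'a': 9 ⇒ 20;  out={3}∪out(20)={3,6}
  fail(13) 'dab': from fail(12)=17 chase 'b': 17→0 ⇒ 1;  out=∅∪out(1)=∅
  fail(19) 'aca': from fail(18)=9 chase 'a': 9 ⇒ 20;  out={5}∪out(20)={5,6}
  fail(4) 'bcaa': from fail(3)=20 chase 'a': 20→17→0 ⇒ 17;  out={0}∪out(17)={0}
  fail(7) 'bcdb': from fail(6)=5 chase 'b': 5→0 ⇒ 1;  out=∅∪out(1)=∅
  fail(14) 'dabd': from fail(13)=1 chase 'd': 1→0 ⇒ 5;  out=∅∪out(5)={1}
  fail(8) 'bcdba': from fail(7)=1 chase 'a': 1→0 ⇒ 17;  out={2}∪out(17)={2}
  fail(15) 'dabdc': from fail(14)=5 chase 'c': 5→0 ⇒ 9;  out=∅∪out(9)=∅
  fail(16) 'dabdca': from fail(15)=9 chase 'a': 9 ⇒ 20;  out={4}∪out(20)={4,6}

Text stream:
i=0 'd': node 0→5  emit P1@[0:0]
i=1 'b': node 5→1 (fail-walked)
i=2 'c': node 1→2
i=3 'd': node 2→6  emit P1@[3:3]
i=4 'b': node 6→7
i=5 'a': node 7→8  emit P2@[1:5]
i=6 'd': node 8→5 (fail-walked)  emit P1@[6:6]
i=7 'b': node 5→1 (fail-walked)
i=8 'b': node 1→1 (fail-walked)
i=9 'c': node 1→2
i=10 'd': node 2→6  emit P1@[10:10]
i=11 'b': node 6→7
i=12 'a': node 7→8  emit P2@[8:12]
i=13 'b': node 8→1 (fail-walked)
i=14 'c': node 1→2
i=15 'a': node 2→3  emit P6@[14:15]
i=16 'a': node 3→4  emit P0@[13:16]
i=17 'a': node 4→17 (fail-walked)
i=18 'c': node 17→18
i=19 'c': node 18→10 (fail-walked)
i=20 'a': node 10→11  emit P3@[18:20],P6@[19:20]
i=21 'd': node 11→5 (fail-walked)  emit P1@[21:21]
i=22 'd': node 5→5 (fail-walked)  emit P1@[22:22]
i=23 'c': node 5→9 (fail-walked)
i=24 'c': node 9→10
i=25 'b': node 10→1 (fail-walked)
i=26 'c': node 1→2
i=27 'a': node 2→3  emit P6@[26:27]
i=28 'a': node 3→4  emit P0@[25:28]
i=29 'd': node 4→5 (fail-walked)  emit P1@[29:29]
i=30 'b': node 5→1 (fail-walked)
i=31 'c': node 1→2
i=32 'd': node 2→6  emit P1@[32:32]
i=33 'b': node 6→7
i=34 'a': node 7→8  emit P2@[30:34]
i=35 'c': node 8→18 (fail-walked)
i=36 'a': node 18→19  emit P5@[34:36],P6@[35:36]
i=37 'b': node 19→1 (fail-walked)
i=38 'a': node 1→17 (fail-walked)
i=39 'd': node 17→5 (fail-walked)  emit P1@[39:39]
i=40 'b': node 5→1 (fail-walked)
i=41 'b': node 1→1 (fail-walked)
i=42 'c': node 1→2
i=43 'b': node 2→1 (fail-walked)
i=44 'd': node 1→5 (fail-walked)  emit P1@[44:44]
i=45 'b': node 5→1 (fail-walked)
i=46 'c': node 1→2
i=47 'd': node 2→6  emit P1@[47:47]
i=48 'b': node 6→7
i=49 'a': node 7→8  emit P2@[45:49]
i=50 'd': node 8→5 (fail-walked)  emit P1@[50:50]
i=51 'd': node 5→5 (fail-walked)  emit P1@[51:51]
i=52 'c': node 5→9 (fail-walked)
i=53 'c': node 9→10
i=54 'c': node 10→10 (fail-walked)
i=55 'a': node 10→11  emit P3@[53:55],P6@[54:55]
i=56 'a': node 11→17 (fail-walked)
i=57 'c': node 17→18
i=58 'a': node 18→19  emit P5@[56:58],P6@[57:58]
i=59 'c': node 19→18 (fail-walked)
i=60 'c': node 18→10 (fail-walked)
i=61 'a': node 10→11  emit P3@[59:61],P6@[60:61]
i=62 'd': node 11→5 (fail-walked)  emit P1@[62:62]
i=63 'b': node 5→1 (fail-walked)
i=64 'b': node 1→1 (fail-walked)
i=65 'b': node 1→1 (fail-walked)

Matches: [[0,1],[3,1],[5,2],[6,1],[10,1],[12,2],[15,6],[16,0],[20,3],[20,6],[21,1],[22,1],[27,6],[28,0],[29,1],[32,1],[34,2],[36,5],[36,6],[39,1],[44,1],[47,1],[49,2],[50,1],[51,1],[55,3],[55,6],[58,5],[58,6],[61,3],[61,6],[62,1]]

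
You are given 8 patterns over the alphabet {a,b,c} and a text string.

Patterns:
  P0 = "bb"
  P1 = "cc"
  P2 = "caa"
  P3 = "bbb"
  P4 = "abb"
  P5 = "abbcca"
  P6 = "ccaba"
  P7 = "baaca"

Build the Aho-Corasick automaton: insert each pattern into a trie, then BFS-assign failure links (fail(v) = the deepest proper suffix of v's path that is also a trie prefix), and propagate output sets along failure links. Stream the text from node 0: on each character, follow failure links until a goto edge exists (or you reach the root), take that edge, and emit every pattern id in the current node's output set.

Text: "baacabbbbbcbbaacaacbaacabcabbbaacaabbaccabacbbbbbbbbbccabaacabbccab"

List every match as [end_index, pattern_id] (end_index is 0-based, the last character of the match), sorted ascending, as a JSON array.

Construct AC machine:
Trie (insert patterns):
  n0 'ε': a→8 b→1 c→3
  n1 'b': a→17 b→2
  n2 'bb': b→7  [P0 ends]
  n3 'c': a→5 c→4
  n4 'cc': a→14  [P1 ends]
  n5 'ca': a→6
  n6 'caa': ·  [P2 ends]
  n7 'bbb': ·  [P3 ends]
  n8 'a': b→9
  n9 'ab': b→10
  n10 'abb': c→11  [P4 ends]
  n11 'abbc': c→12
  n12 'abbcc': a→13
  n13 'abbcca': ·  [P5 ends]
  n14 'cca': b→15
  n15 'ccab': a→16
  n16 'ccaba': ·  [P6 ends]
  n17 'ba': a→18
  n18 'baa': c→19
  n19 'baac': a→20
  n20 'baaca': ·  [P7 ends]

Failure links (BFS by depth):
  fail(1) 'b': from fail(0)=0 chase 'b': 0 ⇒ 0;  out=∅∪out(0)=∅
  fail(3) 'c': from fail(0)=0 chase 'c': 0 ⇒ 0;  out=∅∪out(0)=∅
  fail(8) 'a': from fail(0)=0 chase 'a': 0 ⇒ 0;  out=∅∪out(0)=∅
  fail(2) 'bb': from fail(1)=0 chase 'b': 0 ⇒ 1;  out={0}∪out(1)={0}
  fail(4) 'cc': from fail(3)=0 chase 'c': 0 ⇒ 3;  out={1}∪out(3)={1}
  fail(5) 'ca': from fail(3)=0 chase 'a': 0 ⇒ 8;  out=∅∪out(8)=∅
  fail(9) 'ab': from fail(8)=0 chase 'b': 0 ⇒ 1;  out=∅∪out(1)=∅
  fail(17) 'ba': from fail(1)=0 chase 'a': 0 ⇒ 8;  out=∅∪out(8)=∅
  fail(6) 'caa': from fail(5)=8 chase 'a': 8→0 ⇒ 8;  out={2}∪out(8)={2}
  fail(7) 'bbb': from fail(2)=1 chase 'b': 1 ⇒ 2;  out={3}∪out(2)={0,3}
  fail(10) 'abb': from fail(9)=1 chase 'b': 1 ⇒ 2;  out={4}∪out(2)={0,4}
  fail(14) 'cca': from fail(4)=3 chase 'a': 3 ⇒ 5;  out=∅∪out(5)=∅
  fail(18) 'baa': from fail(17)=8 chase 'a': 8→0 ⇒ 8;  out=∅∪out(8)=∅
  fail(11) 'abbc': from fail(10)=2 chase 'c': 2→1→0 ⇒ 3;  out=∅∪out(3)=∅
  fail(15) 'ccab': from fail(14)=5 chase 'b': 5→8 ⇒ 9;  out=∅∪out(9)=∅
  fail(19) 'baac': from fail(18)=8 chase 'c': 8→0 ⇒ 3;  out=∅∪out(3)=∅
  fail(12) 'abbcc': from fail(11)=3 chase 'c': 3 ⇒ 4;  out=∅∪out(4)={1}
  fail(16) 'ccaba': from fail(15)=9 chase 'a': 9→1 ⇒ 17;  out={6}∪out(17)={6}
  fail(20) 'baaca': from fail(19)=3 chase 'a': 3 ⇒ 5;  out={7}∪out(5)={7}
  fail(13) 'abbcca': from fail(12)=4 chase 'a': 4 ⇒ 14;  out={5}∪out(14)={5}

Scan:
[0] read 'b'  n0⇒n1
[1] read 'a'  n1⇒n17
[2] read 'a'  n17⇒n18
[3] read 'c'  n18⇒n19
[4] read 'a'  n19⇒n20  ** P7@[0:4]
[5] read 'b'  n20⇒n9 (via fail)
[6] read 'b'  n9⇒n10  ** P0@[5:6],P4@[4:6]
[7] read 'b'  n10⇒n7 (via fail)  ** P0@[6:7],P3@[5:7]
[8] read 'b'  n7⇒n7 (via fail)  ** P0@[7:8],P3@[6:8]
[9] read 'b'  n7⇒n7 (via fail)  ** P0@[8:9],P3@[7:9]
[10] read 'c'  n7⇒n3 (via fail)
[11] read 'b'  n3⇒n1 (via fail)
[12] read 'b'  n1⇒n2  ** P0@[11:12]
[13] read 'a'  n2⇒n17 (via fail)
[14] read 'a'  n17⇒n18
[15] read 'c'  n18⇒n19
[16] read 'a'  n19⇒n20  ** P7@[12:16]
[17] read 'a'  n20⇒n6 (via fail)  ** P2@[15:17]
[18] read 'c'  n6⇒n3 (via fail)
[19] read 'b'  n3⇒n1 (via fail)
[20] read 'a'  n1⇒n17
[21] read 'a'  n17⇒n18
[22] read 'c'  n18⇒n19
[23] read 'a'  n19⇒n20  ** P7@[19:23]
[24] read 'b'  n20⇒n9 (via fail)
[25] read 'c'  n9⇒n3 (via fail)
[26] read 'a'  n3⇒n5
[27] read 'b'  n5⇒n9 (via fail)
[28] read 'b'  n9⇒n10  ** P0@[27:28],P4@[26:28]
[29] read 'b'  n10⇒n7 (via fail)  ** P0@[28:29],P3@[27:29]
[30] read 'a'  n7⇒n17 (via fail)
[31] read 'a'  n17⇒n18
[32] read 'c'  n18⇒n19
[33] read 'a'  n19⇒n20  ** P7@[29:33]
[34] read 'a'  n20⇒n6 (via fail)  ** P2@[32:34]
[35] read 'b'  n6⇒n9 (via fail)
[36] read 'b'  n9⇒n10  ** P0@[35:36],P4@[34:36]
[37] read 'a'  n10⇒n17 (via fail)
[38] read 'c'  n17⇒n3 (via fail)
[39] read 'c'  n3⇒n4  ** P1@[38:39]
[40] read 'a'  n4⇒n14
[41] read 'b'  n14⇒n15
[42] read 'a'  n15⇒n16  ** P6@[38:42]
[43] read 'c'  n16⇒n3 (via fail)
[44] read 'b'  n3⇒n1 (via fail)
[45] read 'b'  n1⇒n2  ** P0@[44:45]
[46] read 'b'  n2⇒n7  ** P0@[45:46],P3@[44:46]
[47] read 'b'  n7⇒n7 (via fail)  ** P0@[46:47],P3@[45:47]
[48] read 'b'  n7⇒n7 (via fail)  ** P0@[47:48],P3@[46:48]
[49] read 'b'  n7⇒n7 (via fail)  ** P0@[48:49],P3@[47:49]
[50] read 'b'  n7⇒n7 (via fail)  ** P0@[49:50],P3@[48:50]
[51] read 'b'  n7⇒n7 (via fail)  ** P0@[50:51],P3@[49:51]
[52] read 'b'  n7⇒n7 (via fail)  ** P0@[51:52],P3@[50:52]
[53] read 'c'  n7⇒n3 (via fail)
[54] read 'c'  n3⇒n4  ** P1@[53:54]
[55] read 'a'  n4⇒n14
[56] read 'b'  n14⇒n15
[57] read 'a'  n15⇒n16  ** P6@[53:57]
[58] read 'a'  n16⇒n18 (via fail)
[59] read 'c'  n18⇒n19
[60] read 'a'  n19⇒n20  ** P7@[56:60]
[61] read 'b'  n20⇒n9 (via fail)
[62] read 'b'  n9⇒n10  ** P0@[61:62],P4@[60:62]
[63] read 'c'  n10⇒n11
[64] read 'c'  n11⇒n12  ** P1@[63:64]
[65] read 'a'  n12⇒n13  ** P5@[60:65]
[66] read 'b'  n13⇒n15 (via fail)

Matches: [[4,7],[6,0],[6,4],[7,0],[7,3],[8,0],[8,3],[9,0],[9,3],[12,0],[16,7],[17,2],[23,7],[28,0],[28,4],[29,0],[29,3],[33,7],[34,2],[36,0],[36,4],[39,1],[42,6],[45,0],[46,0],[46,3],[47,0],[47,3],[48,0],[48,3],[49,0],[49,3],[50,0],[50,3],[51,0],[51,3],[52,0],[52,3],[54,1],[57,6],[60,7],[62,0],[62,4],[64,1],[65,5]]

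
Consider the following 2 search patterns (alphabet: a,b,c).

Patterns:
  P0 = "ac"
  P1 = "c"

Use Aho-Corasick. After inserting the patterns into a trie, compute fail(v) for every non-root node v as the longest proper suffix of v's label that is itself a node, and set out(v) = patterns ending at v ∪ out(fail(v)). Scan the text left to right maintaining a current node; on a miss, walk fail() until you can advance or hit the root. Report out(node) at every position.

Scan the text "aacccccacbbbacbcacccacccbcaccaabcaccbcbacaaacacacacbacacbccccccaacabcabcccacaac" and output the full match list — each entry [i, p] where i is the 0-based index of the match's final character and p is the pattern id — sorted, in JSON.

Construct AC machine:
Trie nodes:
  0='ε' goto a→1 c→3
  1='a' goto c→2
  2='ac' goto ·  [P0 ends]
  3='c' goto ·  [P1 ends]

BFS fail/out derivation:
  n1('a'): parent n0 fail=0; on 'a' 0 → fail=0;  out ∅∪∅=∅
  n3('c'): parent n0 fail=0; on 'c' 0 → fail=0;  out {1}∪∅={1}
  n2('ac'): parent n1 fail=0; on 'c' 0 → fail=3;  out {0}∪{1}={0,1}

Scan:
i=0 'a': node 0→1
i=1 'a': node 1→1 (via fail)
i=2 'c': node 1→2  → match P0@[1:2],P1@[2:2]
i=3 'c': node 2→3 (via fail)  → match P1@[3:3]
i=4 'c': node 3→3 (via fail)  → match P1@[4:4]
i=5 'c': node 3→3 (via fail)  → match P1@[5:5]
i=6 'c': node 3→3 (via fail)  → match P1@[6:6]
i=7 'a': node 3→1 (via fail)
i=8 'c': node 1→2  → match P0@[7:8],P1@[8:8]
i=9 'b': node 2→0 (via fail)
i=10 'b': node 0→0
i=11 'b': node 0→0
i=12 'a': node 0→1
i=13 'c': node 1→2  → match P0@[12:13],P1@[13:13]
i=14 'b': node 2→0 (via fail)
i=15 'c': node 0→3  → match P1@[15:15]
i=16 'a': node 3→1 (via fail)
i=17 'c': node 1→2  → match P0@[16:17],P1@[17:17]
i=18 'c': node 2→3 (via fail)  → match P1@[18:18]
i=19 'c': node 3→3 (via fail)  → match P1@[19:19]
i=20 'a': node 3→1 (via fail)
i=21 'c': node 1→2  → match P0@[20:21],P1@[21:21]
i=22 'c': node 2→3 (via fail)  → match P1@[22:22]
i=23 'c': node 3→3 (via fail)  → match P1@[23:23]
i=24 'b': node 3→0 (via fail)
i=25 'c': node 0→3  → match P1@[25:25]
i=26 'a': node 3→1 (via fail)
i=27 'c': node 1→2  → match P0@[26:27],P1@[27:27]
i=28 'c': node 2→3 (via fail)  → match P1@[28:28]
i=29 'a': node 3→1 (via fail)
i=30 'a': node 1→1 (via fail)
i=31 'b': node 1→0 (via fail)
i=32 'c': node 0→3  → match P1@[32:32]
i=33 'a': node 3→1 (via fail)
i=34 'c': node 1→2  → match P0@[33:34],P1@[34:34]
i=35 'c': node 2→3 (via fail)  → match P1@[35:35]
i=36 'b': node 3→0 (via fail)
i=37 'c': node 0→3  → match P1@[37:37]
i=38 'b': node 3→0 (via fail)
i=39 'a': node 0→1
i=40 'c': node 1→2  → match P0@[39:40],P1@[40:40]
i=41 'a': node 2→1 (via fail)
i=42 'a': node 1→1 (via fail)
i=43 'a': node 1→1 (via fail)
i=44 'c': node 1→2  → match P0@[43:44],P1@[44:44]
i=45 'a': node 2→1 (via fail)
i=46 'c': node 1→2  → match P0@[45:46],P1@[46:46]
i=47 'a': node 2→1 (via fail)
i=48 'c': node 1→2  → match P0@[47:48],P1@[48:48]
i=49 'a': node 2→1 (via fail)
i=50 'c': node 1→2  → match P0@[49:50],P1@[50:50]
i=51 'b': node 2→0 (via fail)
i=52 'a': node 0→1
i=53 'c': node 1→2  → match P0@[52:53],P1@[53:53]
i=54 'a': node 2→1 (via fail)
i=55 'c': node 1→2  → match P0@[54:55],P1@[55:55]
i=56 'b': node 2→0 (via fail)
i=57 'c': node 0→3  → match P1@[57:57]
i=58 'c': node 3→3 (via fail)  → match P1@[58:58]
i=59 'c': node 3→3 (via fail)  → match P1@[59:59]
i=60 'c': node 3→3 (via fail)  → match P1@[60:60]
i=61 'c': node 3→3 (via fail)  → match P1@[61:61]
i=62 'c': node 3→3 (via fail)  → match P1@[62:62]
i=63 'a': node 3→1 (via fail)
i=64 'a': node 1→1 (via fail)
i=65 'c': node 1→2  → match P0@[64:65],P1@[65:65]
i=66 'a': node 2→1 (via fail)
i=67 'b': node 1→0 (via fail)
i=68 'c': node 0→3  → match P1@[68:68]
i=69 'a': node 3→1 (via fail)
i=70 'b': node 1→0 (via fail)
i=71 'c': node 0→3  → match P1@[71:71]
i=72 'c': node 3→3 (via fail)  → match P1@[72:72]
i=73 'c': node 3→3 (via fail)  → match P1@[73:73]
i=74 'a': node 3→1 (via fail)
i=75 'c': node 1→2  → match P0@[74:75],P1@[75:75]
i=76 'a': node 2→1 (via fail)
i=77 'a': node 1→1 (via fail)
i=78 'c': node 1→2  → match P0@[77:78],P1@[78:78]

Matches: [[2,0],[2,1],[3,1],[4,1],[5,1],[6,1],[8,0],[8,1],[13,0],[13,1],[15,1],[17,0],[17,1],[18,1],[19,1],[21,0],[21,1],[22,1],[23,1],[25,1],[27,0],[27,1],[28,1],[32,1],[34,0],[34,1],[35,1],[37,1],[40,0],[40,1],[44,0],[44,1],[46,0],[46,1],[48,0],[48,1],[50,0],[50,1],[53,0],[53,1],[55,0],[55,1],[57,1],[58,1],[59,1],[60,1],[61,1],[62,1],[65,0],[65,1],[68,1],[71,1],[72,1],[73,1],[75,0],[75,1],[78,0],[78,1]]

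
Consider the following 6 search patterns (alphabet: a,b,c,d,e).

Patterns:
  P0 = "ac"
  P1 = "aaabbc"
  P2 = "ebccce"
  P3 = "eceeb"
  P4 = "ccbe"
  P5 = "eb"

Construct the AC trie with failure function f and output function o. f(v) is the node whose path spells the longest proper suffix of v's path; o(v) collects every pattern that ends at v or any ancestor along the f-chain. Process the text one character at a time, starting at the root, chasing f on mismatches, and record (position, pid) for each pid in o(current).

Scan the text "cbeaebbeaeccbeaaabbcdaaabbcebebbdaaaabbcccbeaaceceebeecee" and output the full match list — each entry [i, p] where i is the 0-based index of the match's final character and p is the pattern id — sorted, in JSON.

Build automaton:
Trie (insert patterns):
  0='ε' goto a→1 c→18 e→8
  1='a' goto a→3 c→2
  2='ac' goto ·  ←P0
  3='aa' goto a→4
  4='aaa' goto b→5
  5='aaab' goto b→6
  6='aaabb' goto c→7
  7='aaabbc' goto ·  ←P1
  8='e' goto b→9 c→14
  9='eb' goto c→10  ←P5
  10='ebc' goto c→11
  11='ebcc' goto c→12
  12='ebccc' goto e→13
  13='ebccce' goto ·  ←P2
  14='ec' goto e→15
  15='ece' goto e→16
  16='ecee' goto b→17
  17='eceeb' goto ·  ←P3
  18='c' goto c→19
  19='cc' goto b→20
  20='ccb' goto e→21
  21='ccbe' goto ·  ←P4

Failure links (BFS by depth):
  n1('a'): parent n0 fail=0; on 'a' 0 → fail=0;  out ∅∪∅=∅
  n8('e'): parent n0 fail=0; on 'e' 0 → fail=0;  out ∅∪∅=∅
  n18('c'): parent n0 fail=0; on 'c' 0 → fail=0;  out ∅∪∅=∅
  n2('ac'): parent n1 fail=0; on 'c' 0 → fail=18;  out {0}∪∅={0}
  n3('aa'): parent n1 fail=0; on 'a' 0 → fail=1;  out ∅∪∅=∅
  n9('eb'): parent n8 fail=0; on 'b' 0 → fail=0;  out {5}∪∅={5}
  n14('ec'): parent n8 fail=0; on 'c' 0 → fail=18;  out ∅∪∅=∅
  n19('cc'): parent n18 fail=0; on 'c' 0 → fail=18;  out ∅∪∅=∅
  n4('aaa'): parent n3 fail=1; on 'a' 1 → fail=3;  out ∅∪∅=∅
  n10('ebc'): parent n9 fail=0; on 'c' 0 → fail=18;  out ∅∪∅=∅
  n15('ece'): parent n14 fail=18; on 'e' 18→0 → fail=8;  out ∅∪∅=∅
  n20('ccb'): parent n19 fail=18; on 'b' 18→0 → fail=0;  out ∅∪∅=∅
  n5('aaab'): parent n4 fail=3; on 'b' 3→1→0 → fail=0;  out ∅∪∅=∅
  n11('ebcc'): parent n10 fail=18; on 'c' 18 → fail=19;  out ∅∪∅=∅
  n16('ecee'): parent n15 fail=8; on 'e' 8→0 → fail=8;  out ∅∪∅=∅
  n21('ccbe'): parent n20 fail=0; on 'e' 0 → fail=8;  out {4}∪∅={4}
  n6('aaabb'): parent n5 fail=0; on 'b' 0 → fail=0;  out ∅∪∅=∅
  n12('ebccc'): parent n11 fail=19; on 'c' 19→18 → fail=19;  out ∅∪∅=∅
  n17('eceeb'): parent n16 fail=8; on 'b' 8 → fail=9;  out {3}∪{5}={3,5}
  n7('aaabbc'): parent n6 fail=0; on 'c' 0 → fail=18;  out {1}∪∅={1}
  n13('ebccce'): parent n12 fail=19; on 'e' 19→18→0 → fail=8;  out {2}∪∅={2}

Text stream:
i=0 'c': node 0→18
i=1 'b': node 18→0 (fail-walked)
i=2 'e': node 0→8
i=3 'a': node 8→1 (fail-walked)
i=4 'e': node 1→8 (fail-walked)
i=5 'b': node 8→9  → match P5@[4:5]
i=6 'b': node 9→0 (fail-walked)
i=7 'e': node 0→8
i=8 'a': node 8→1 (fail-walked)
i=9 'e': node 1→8 (fail-walked)
i=10 'c': node 8→14
i=11 'c': node 14→19 (fail-walked)
i=12 'b': node 19→20
i=13 'e': node 20→21  → match P4@[10:13]
i=14 'a': node 21→1 (fail-walked)
i=15 'a': node 1→3
i=16 'a': node 3→4
i=17 'b': node 4→5
i=18 'b': node 5→6
i=19 'c': node 6→7  → match P1@[14:19]
i=20 'd': node 7→0 (fail-walked)
i=21 'a': node 0→1
i=22 'a': node 1→3
i=23 'a': node 3→4
i=24 'b': node 4→5
i=25 'b': node 5→6
i=26 'c': node 6→7  → match P1@[21:26]
i=27 'e': node 7→8 (fail-walked)
i=28 'b': node 8→9  → match P5@[27:28]
i=29 'e': node 9→8 (fail-walked)
i=30 'b': node 8→9  → match P5@[29:30]
i=31 'b': node 9→0 (fail-walked)
i=32 'd': node 0→0
i=33 'a': node 0→1
i=34 'a': node 1→3
i=35 'a': node 3→4
i=36 'a': node 4→4 (fail-walked)
i=37 'b': node 4→5
i=38 'b': node 5→6
i=39 'c': node 6→7  → match P1@[34:39]
i=40 'c': node 7→19 (fail-walked)
i=41 'c': node 19→19 (fail-walked)
i=42 'b': node 19→20
i=43 'e': node 20→21  → match P4@[40:43]
i=44 'a': node 21→1 (fail-walked)
i=45 'a': node 1→3
i=46 'c': node 3→2 (fail-walked)  → match P0@[45:46]
i=47 'e': node 2→8 (fail-walked)
i=48 'c': node 8→14
i=49 'e': node 14→15
i=50 'e': node 15→16
i=51 'b': node 16→17  → match P3@[47:51],P5@[50:51]
i=52 'e': node 17→8 (fail-walked)
i=53 'e': node 8→8 (fail-walked)
i=54 'c': node 8→14
i=55 'e': node 14→15
i=56 'e': node 15→16

Result: [[5,5],[13,4],[19,1],[26,1],[28,5],[30,5],[39,1],[43,4],[46,0],[51,3],[51,5]]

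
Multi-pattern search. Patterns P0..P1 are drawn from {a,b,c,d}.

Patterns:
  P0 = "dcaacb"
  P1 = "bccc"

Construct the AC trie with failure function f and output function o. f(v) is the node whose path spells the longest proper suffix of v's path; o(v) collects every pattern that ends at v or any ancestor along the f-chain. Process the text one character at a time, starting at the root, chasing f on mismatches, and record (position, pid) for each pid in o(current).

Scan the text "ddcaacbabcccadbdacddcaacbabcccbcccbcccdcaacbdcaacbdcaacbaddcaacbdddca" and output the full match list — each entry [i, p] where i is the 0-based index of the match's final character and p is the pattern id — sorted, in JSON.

Build automaton:
Trie nodes:
  0='ε' goto b→7 d→1
  1='d' goto c→2
  2='dc' goto a→3
  3='dca' goto a→4
  4='dcaa' goto c→5
  5='dcaac' goto b→6
  6='dcaacb' goto ·  ←P0
  7='b' goto c→8
  8='bc' goto c→9
  9='bcc' goto c→10
  10='bccc' goto ·  ←P1

BFS fail/out derivation:
  n1('d'): parent n0 fail=0; on 'd' 0 → fail=0;  out ∅∪∅=∅
  n7('b'): parent n0 fail=0; on 'b' 0 → fail=0;  out ∅∪∅=∅
  n2('dc'): parent n1 fail=0; on 'c' 0 → fail=0;  out ∅∪∅=∅
  n8('bc'): parent n7 fail=0; on 'c' 0 → fail=0;  out ∅∪∅=∅
  n3('dca'): parent n2 fail=0; on 'a' 0 → fail=0;  out ∅∪∅=∅
  n9('bcc'): parent n8 fail=0; on 'c' 0 → fail=0;  out ∅∪∅=∅
  n4('dcaa'): parent n3 fail=0; on 'a' 0 → fail=0;  out ∅∪∅=∅
  n10('bccc'): parent n9 fail=0; on 'c' 0 → fail=0;  out {1}∪∅={1}
  n5('dcaac'): parent n4 fail=0; on 'c' 0 → fail=0;  out ∅∪∅=∅
  n6('dcaacb'): parent n5 fail=0; on 'b' 0 → fail=7;  out {0}∪∅={0}

Text stream:
pos 0 'd': at 1
pos 1 'd': at 1 (fail-walked)
pos 2 'c': at 2
pos 3 'a': at 3
pos 4 'a': at 4
pos 5 'c': at 5
pos 6 'b': at 6  emit P0@[1:6]
pos 7 'a': at 0 (fail-walked)
pos 8 'b': at 7
pos 9 'c': at 8
pos 10 'c': at 9
pos 11 'c': at 10  emit P1@[8:11]
pos 12 'a': at 0 (fail-walked)
pos 13 'd': at 1
pos 14 'b': at 7 (fail-walked)
pos 15 'd': at 1 (fail-walked)
pos 16 'a': at 0 (fail-walked)
pos 17 'c': at 0
pos 18 'd': at 1
pos 19 'd': at 1 (fail-walked)
pos 20 'c': at 2
pos 21 'a': at 3
pos 22 'a': at 4
pos 23 'c': at 5
pos 24 'b': at 6  emit P0@[19:24]
pos 25 'a': at 0 (fail-walked)
pos 26 'b': at 7
pos 27 'c': at 8
pos 28 'c': at 9
pos 29 'c': at 10  emit P1@[26:29]
pos 30 'b': at 7 (fail-walked)
pos 31 'c': at 8
pos 32 'c': at 9
pos 33 'c': at 10  emit P1@[30:33]
pos 34 'b': at 7 (fail-walked)
pos 35 'c': at 8
pos 36 'c': at 9
pos 37 'c': at 10  emit P1@[34:37]
pos 38 'd': at 1 (fail-walked)
pos 39 'c': at 2
pos 40 'a': at 3
pos 41 'a': at 4
pos 42 'c': at 5
pos 43 'b': at 6  emit P0@[38:43]
pos 44 'd': at 1 (fail-walked)
pos 45 'c': at 2
pos 46 'a': at 3
pos 47 'a': at 4
pos 48 'c': at 5
pos 49 'b': at 6  emit P0@[44:49]
pos 50 'd': at 1 (fail-walked)
pos 51 'c': at 2
pos 52 'a': at 3
pos 53 'a': at 4
pos 54 'c': at 5
pos 55 'b': at 6  emit P0@[50:55]
pos 56 'a': at 0 (fail-walked)
pos 57 'd': at 1
pos 58 'd': at 1 (fail-walked)
pos 59 'c': at 2
pos 60 'a': at 3
pos 61 'a': at 4
pos 62 'c': at 5
pos 63 'b': at 6  emit P0@[58:63]
pos 64 'd': at 1 (fail-walked)
pos 65 'd': at 1 (fail-walked)
pos 66 'd': at 1 (fail-walked)
pos 67 'c': at 2
pos 68 'a': at 3

Result: [[6,0],[11,1],[24,0],[29,1],[33,1],[37,1],[43,0],[49,0],[55,0],[63,0]]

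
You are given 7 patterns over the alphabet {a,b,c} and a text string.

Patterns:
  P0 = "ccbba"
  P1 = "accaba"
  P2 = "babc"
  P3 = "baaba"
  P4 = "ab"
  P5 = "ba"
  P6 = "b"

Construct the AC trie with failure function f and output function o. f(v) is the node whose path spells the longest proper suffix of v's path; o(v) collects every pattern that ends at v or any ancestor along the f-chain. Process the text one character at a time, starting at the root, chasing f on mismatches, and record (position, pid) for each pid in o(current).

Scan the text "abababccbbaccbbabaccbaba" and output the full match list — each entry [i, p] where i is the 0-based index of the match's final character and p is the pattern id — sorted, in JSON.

Build automaton:
Trie nodes:
  0='ε' goto a→6 b→12 c→1
  1='c' goto c→2
  2='cc' goto b→3
  3='ccb' goto b→4
  4='ccbb' goto a→5
  5='ccbba' goto ·  [P0 ends]
  6='a' goto b→19 c→7
  7='ac' goto c→8
  8='acc' goto a→9
  9='acca' goto b→10
  10='accab' goto a→11
  11='accaba' goto ·  [P1 ends]
  12='b' goto a→13  [P6 ends]
  13='ba' goto a→16 b→14  [P5 ends]
  14='bab' goto c→15
  15='babc' goto ·  [P2 ends]
  16='baa' goto b→17
  17='baab' goto a→18
  18='baaba' goto ·  [P3 ends]
  19='ab' goto ·  [P4 ends]

Failure links (BFS by depth):
  fail(1) 'c': from fail(0)=0 chase 'c': 0 ⇒ 0;  out=∅∪out(0)=∅
  fail(6) 'a': from fail(0)=0 chase 'a': 0 ⇒ 0;  out=∅∪out(0)=∅
  fail(12) 'b': from fail(0)=0 chase 'b': 0 ⇒ 0;  out={6}∪out(0)={6}
  fail(2) 'cc': from fail(1)=0 chase 'c': 0 ⇒ 1;  out=∅∪out(1)=∅
  fail(7) 'ac': from fail(6)=0 chase 'c': 0 ⇒ 1;  out=∅∪out(1)=∅
  fail(13) 'ba': from fail(12)=0 chase 'a': 0 ⇒ 6;  out={5}∪out(6)={5}
  fail(19) 'ab': from fail(6)=0 chase 'b': 0 ⇒ 12;  out={4}∪out(12)={4,6}
  fail(3) 'ccb': from fail(2)=1 chase 'b': 1→0 ⇒ 12;  out=∅∪out(12)={6}
  fail(8) 'acc': from fail(7)=1 chase 'c': 1 ⇒ 2;  out=∅∪out(2)=∅
  fail(14) 'bab': from fail(13)=6 chase 'b': 6 ⇒ 19;  out=∅∪out(19)={4,6}
  fail(16) 'baa': from fail(13)=6 chase 'a': 6→0 ⇒ 6;  out=∅∪out(6)=∅
  fail(4) 'ccbb': from fail(3)=12 chase 'b': 12→0 ⇒ 12;  out=∅∪out(12)={6}
  fail(9) 'acca': from fail(8)=2 chase 'a': 2→1→0 ⇒ 6;  out=∅∪out(6)=∅
  fail(15) 'babc': from fail(14)=19 chase 'c': 19→12→0 ⇒ 1;  out={2}∪out(1)={2}
  fail(17) 'baab': from fail(16)=6 chase 'b': 6 ⇒ 19;  out=∅∪out(19)={4,6}
  fail(5) 'ccbba': from fail(4)=12 chase 'a': 12 ⇒ 13;  out={0}∪out(13)={0,5}
  fail(10) 'accab': from fail(9)=6 chase 'b': 6 ⇒ 19;  out=∅∪out(19)={4,6}
  fail(18) 'baaba': from fail(17)=19 chase 'a': 19→12 ⇒ 13;  out={3}∪out(13)={3,5}
  fail(11) 'accaba': from fail(10)=19 chase 'a': 19→12 ⇒ 13;  out={1}∪out(13)={1,5}

Run:
i=0 'a': node 0→6
i=1 'b': node 6→19  → match P4@[0:1],P6@[1:1]
i=2 'a': node 19→13 (via fail)  → match P5@[1:2]
i=3 'b': node 13→14  → match P4@[2:3],P6@[3:3]
i=4 'a': node 14→13 (via fail)  → match P5@[3:4]
i=5 'b': node 13→14  → match P4@[4:5],P6@[5:5]
i=6 'c': node 14→15  → match P2@[3:6]
i=7 'c': node 15→2 (via fail)
i=8 'b': node 2→3  → match P6@[8:8]
i=9 'b': node 3→4  → match P6@[9:9]
i=10 'a': node 4→5  → match P0@[6:10],P5@[9:10]
i=11 'c': node 5→7 (via fail)
i=12 'c': node 7→8
i=13 'b': node 8→3 (via fail)  → match P6@[13:13]
i=14 'b': node 3→4  → match P6@[14:14]
i=15 'a': node 4→5  → match P0@[11:15],P5@[14:15]
i=16 'b': node 5→14 (via fail)  → match P4@[15:16],P6@[16:16]
i=17 'a': node 14→13 (via fail)  → match P5@[16:17]
i=18 'c': node 13→7 (via fail)
i=19 'c': node 7→8
i=20 'b': node 8→3 (via fail)  → match P6@[20:20]
i=21 'a': node 3→13 (via fail)  → match P5@[20:21]
i=22 'b': node 13→14  → match P4@[21:22],P6@[22:22]
i=23 'a': node 14→13 (via fail)  → match P5@[22:23]

Result: [[1,4],[1,6],[2,5],[3,4],[3,6],[4,5],[5,4],[5,6],[6,2],[8,6],[9,6],[10,0],[10,5],[13,6],[14,6],[15,0],[15,5],[16,4],[16,6],[17,5],[20,6],[21,5],[22,4],[22,6],[23,5]]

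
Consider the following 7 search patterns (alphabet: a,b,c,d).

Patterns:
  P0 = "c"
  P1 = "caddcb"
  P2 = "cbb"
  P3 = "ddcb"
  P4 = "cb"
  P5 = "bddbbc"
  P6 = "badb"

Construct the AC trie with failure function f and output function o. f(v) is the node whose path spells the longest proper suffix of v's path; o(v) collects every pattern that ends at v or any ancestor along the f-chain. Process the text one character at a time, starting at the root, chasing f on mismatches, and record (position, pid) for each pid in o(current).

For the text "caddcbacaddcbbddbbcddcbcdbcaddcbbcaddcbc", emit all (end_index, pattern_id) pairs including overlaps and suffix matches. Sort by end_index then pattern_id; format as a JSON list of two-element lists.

Build automaton:
Trie (insert patterns):
  0='ε' goto b→13 c→1 d→9
  1='c' goto a→2 b→7  [P0 ends]
  2='ca' goto d→3
  3='cad' goto d→4
  4='cadd' goto c→5
  5='caddc' goto b→6
  6='caddcb' goto ·  [P1 ends]
  7='cb' goto b→8  [P4 ends]
  8='cbb' goto ·  [P2 ends]
  9='d' goto d→10
  10='dd' goto c→11
  11='ddc' goto b→12
  12='ddcb' goto ·  [P3 ends]
  13='b' goto a→19 d→14
  14='bd' goto d→15
  15='bdd' goto b→16
  16='bddb' goto b→17
  17='bddbb' goto c→18
  18='bddbbc' goto ·  [P5 ends]
  19='ba' goto d→20
  20='bad' goto b→21
  21='badb' goto ·  [P6 ends]

Failure links (BFS by depth):
  n1('c'): parent n0 fail=0; on 'c' 0 → fail=0;  out {0}∪∅={0}
  n9('d'): parent n0 fail=0; on 'd' 0 → fail=0;  out ∅∪∅=∅
  n13('b'): parent n0 fail=0; on 'b' 0 → fail=0;  out ∅∪∅=∅
  n2('ca'): parent n1 fail=0; on 'a' 0 → fail=0;  out ∅∪∅=∅
  n7('cb'): parent n1 fail=0; on 'b' 0 → fail=13;  out {4}∪∅={4}
  n10('dd'): parent n9 fail=0; on 'd' 0 → fail=9;  out ∅∪∅=∅
  n14('bd'): parent n13 fail=0; on 'd' 0 → fail=9;  out ∅∪∅=∅
  n19('ba'): parent n13 fail=0; on 'a' 0 → fail=0;  out ∅∪∅=∅
  n3('cad'): parent n2 fail=0; on 'd' 0 → fail=9;  out ∅∪∅=∅
  n8('cbb'): parent n7 fail=13; on 'b' 13→0 → fail=13;  out {2}∪∅={2}
  n11('ddc'): parent n10 fail=9; on 'c' 9→0 → fail=1;  out ∅∪{0}={0}
  n15('bdd'): parent n14 fail=9; on 'd' 9 → fail=10;  out ∅∪∅=∅
  n20('bad'): parent n19 fail=0; on 'd' 0 → fail=9;  out ∅∪∅=∅
  n4('cadd'): parent n3 fail=9; on 'd' 9 → fail=10;  out ∅∪∅=∅
  n12('ddcb'): parent n11 fail=1; on 'b' 1 → fail=7;  out {3}∪{4}={3,4}
  n16('bddb'): parent n15 fail=10; on 'b' 10→9→0 → fail=13;  out ∅∪∅=∅
  n21('badb'): parent n20 fail=9; on 'b' 9→0 → fail=13;  out {6}∪∅={6}
  n5('caddc'): parent n4 fail=10; on 'c' 10 → fail=11;  out ∅∪{0}={0}
  n17('bddbb'): parent n16 fail=13; on 'b' 13→0 → fail=13;  out ∅∪∅=∅
  n6('caddcb'): parent n5 fail=11; on 'b' 11 → fail=12;  out {1}∪{3,4}={1,3,4}
  n18('bddbbc'): parent n17 fail=13; on 'c' 13→0 → fail=1;  out {5}∪{0}={0,5}

Run:
[0] read 'c'  n0⇒n1  → match P0@[0:0]
[1] read 'a'  n1⇒n2
[2] read 'd'  n2⇒n3
[3] read 'd'  n3⇒n4
[4] read 'c'  n4⇒n5  → match P0@[4:4]
[5] read 'b'  n5⇒n6  → match P1@[0:5],P3@[2:5],P4@[4:5]
[6] read 'a'  n6⇒n19 (via fail)
[7] read 'c'  n19⇒n1 (via fail)  → match P0@[7:7]
[8] read 'a'  n1⇒n2
[9] read 'd'  n2⇒n3
[10] read 'd'  n3⇒n4
[11] read 'c'  n4⇒n5  → match P0@[11:11]
[12] read 'b'  n5⇒n6  → match P1@[7:12],P3@[9:12],P4@[11:12]
[13] read 'b'  n6⇒n8 (via fail)  → match P2@[11:13]
[14] read 'd'  n8⇒n14 (via fail)
[15] read 'd'  n14⇒n15
[16] read 'b'  n15⇒n16
[17] read 'b'  n16⇒n17
[18] read 'c'  n17⇒n18  → match P0@[18:18],P5@[13:18]
[19] read 'd'  n18⇒n9 (via fail)
[20] read 'd'  n9⇒n10
[21] read 'c'  n10⇒n11  → match P0@[21:21]
[22] read 'b'  n11⇒n12  → match P3@[19:22],P4@[21:22]
[23] read 'c'  n12⇒n1 (via fail)  → match P0@[23:23]
[24] read 'd'  n1⇒n9 (via fail)
[25] read 'b'  n9⇒n13 (via fail)
[26] read 'c'  n13⇒n1 (via fail)  → match P0@[26:26]
[27] read 'a'  n1⇒n2
[28] read 'd'  n2⇒n3
[29] read 'd'  n3⇒n4
[30] read 'c'  n4⇒n5  → match P0@[30:30]
[31] read 'b'  n5⇒n6  → match P1@[26:31],P3@[28:31],P4@[30:31]
[32] read 'b'  n6⇒n8 (via fail)  → match P2@[30:32]
[33] read 'c'  n8⇒n1 (via fail)  → match P0@[33:33]
[34] read 'a'  n1⇒n2
[35] read 'd'  n2⇒n3
[36] read 'd'  n3⇒n4
[37] read 'c'  n4⇒n5  → match P0@[37:37]
[38] read 'b'  n5⇒n6  → match P1@[33:38],P3@[35:38],P4@[37:38]
[39] read 'c'  n6⇒n1 (via fail)  → match P0@[39:39]

All matches (sorted): [[0,0],[4,0],[5,1],[5,3],[5,4],[7,0],[11,0],[12,1],[12,3],[12,4],[13,2],[18,0],[18,5],[21,0],[22,3],[22,4],[23,0],[26,0],[30,0],[31,1],[31,3],[31,4],[32,2],[33,0],[37,0],[38,1],[38,3],[38,4],[39,0]]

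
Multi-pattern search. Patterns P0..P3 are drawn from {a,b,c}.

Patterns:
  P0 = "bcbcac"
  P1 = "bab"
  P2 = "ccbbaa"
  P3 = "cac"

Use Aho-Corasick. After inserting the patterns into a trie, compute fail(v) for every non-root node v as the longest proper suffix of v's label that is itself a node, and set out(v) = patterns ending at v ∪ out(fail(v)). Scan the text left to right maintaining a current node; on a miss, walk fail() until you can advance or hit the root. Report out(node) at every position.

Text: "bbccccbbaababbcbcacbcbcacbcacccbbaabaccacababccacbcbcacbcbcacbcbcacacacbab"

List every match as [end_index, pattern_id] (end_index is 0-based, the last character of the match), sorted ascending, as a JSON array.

Build:
Trie nodes:
  n0 'ε': b→1 c→9
  n1 'b': a→7 c→2
  n2 'bc': b→3
  n3 'bcb': c→4
  n4 'bcbc': a→5
  n5 'bcbca': c→6
  n6 'bcbcac': ·  ←P0
  n7 'ba': b→8
  n8 'bab': ·  ←P1
  n9 'c': a→15 c→10
  n10 'cc': b→11
  n11 'ccb': b→12
  n12 'ccbb': a→13
  n13 'ccbba': a→14
  n14 'ccbbaa': ·  ←P2
  n15 'ca': c→16
  n16 'cac': ·  ←P3

Failure links (BFS by depth):
  fail(1) 'b': from fail(0)=0 chase 'b': 0 ⇒ 0;  out=∅∪out(0)=∅
  fail(9) 'c': from fail(0)=0 chase 'c': 0 ⇒ 0;  out=∅∪out(0)=∅
  fail(2) 'bc': from fail(1)=0 chase 'c': 0 ⇒ 9;  out=∅∪out(9)=∅
  fail(7) 'ba': from fail(1)=0 chase 'a': 0 ⇒ 0;  out=∅∪out(0)=∅
  fail(10) 'cc': from fail(9)=0 chase 'c': 0 ⇒ 9;  out=∅∪out(9)=∅
  fail(15) 'ca': from fail(9)=0 chase 'a': 0 ⇒ 0;  out=∅∪out(0)=∅
  fail(3) 'bcb': from fail(2)=9 chase 'b': 9→0 ⇒ 1;  out=∅∪out(1)=∅
  fail(8) 'bab': from fail(7)=0 chase 'b': 0 ⇒ 1;  out={1}∪out(1)={1}
  fail(11) 'ccb': from fail(10)=9 chase 'b': 9→0 ⇒ 1;  out=∅∪out(1)=∅
  fail(16) 'cac': from fail(15)=0 chase 'c': 0 ⇒ 9;  out={3}∪out(9)={3}
  fail(4) 'bcbc': from fail(3)=1 chase 'c': 1 ⇒ 2;  out=∅∪out(2)=∅
  fail(12) 'ccbb': from fail(11)=1 chase 'b': 1→0 ⇒ 1;  out=∅∪out(1)=∅
  fail(5) 'bcbca': from fail(4)=2 chase 'a': 2→9 ⇒ 15;  out=∅∪out(15)=∅
  fail(13) 'ccbba': from fail(12)=1 chase 'a': 1 ⇒ 7;  out=∅∪out(7)=∅
  fail(6) 'bcbcac': from fail(5)=15 chase 'c': 15 ⇒ 16;  out={0}∪out(16)={0,3}
  fail(14) 'ccbbaa': from fail(13)=7 chase 'a': 7→0 ⇒ 0;  out={2}∪out(0)={2}

Run:
i=0 'b': node 0→1
i=1 'b': node 1→1 (fail-walked)
i=2 'c': node 1→2
i=3 'c': node 2→10 (fail-walked)
i=4 'c': node 10→10 (fail-walked)
i=5 'c': node 10→10 (fail-walked)
i=6 'b': node 10→11
i=7 'b': node 11→12
i=8 'a': node 12→13
i=9 'a': node 13→14  emit P2@[4:9]
i=10 'b': node 14→1 (fail-walked)
i=11 'a': node 1→7
i=12 'b': node 7→8  emit P1@[10:12]
i=13 'b': node 8→1 (fail-walked)
i=14 'c': node 1→2
i=15 'b': node 2→3
i=16 'c': node 3→4
i=17 'a': node 4→5
i=18 'c': node 5→6  emit P0@[13:18],P3@[16:18]
i=19 'b': node 6→1 (fail-walked)
i=20 'c': node 1→2
i=21 'b': node 2→3
i=22 'c': node 3→4
i=23 'a': node 4→5
i=24 'c': node 5→6  emit P0@[19:24],P3@[22:24]
i=25 'b': node 6→1 (fail-walked)
i=26 'c': node 1→2
i=27 'a': node 2→15 (fail-walked)
i=28 'c': node 15→16  emit P3@[26:28]
i=29 'c': node 16→10 (fail-walked)
i=30 'c': node 10→10 (fail-walked)
i=31 'b': node 10→11
i=32 'b': node 11→12
i=33 'a': node 12→13
i=34 'a': node 13→14  emit P2@[29:34]
i=35 'b': node 14→1 (fail-walked)
i=36 'a': node 1→7
i=37 'c': node 7→9 (fail-walked)
i=38 'c': node 9→10
i=39 'a': node 10→15 (fail-walked)
i=40 'c': node 15→16  emit P3@[38:40]
i=41 'a': node 16→15 (fail-walked)
i=42 'b': node 15→1 (fail-walked)
i=43 'a': node 1→7
i=44 'b': node 7→8  emit P1@[42:44]
i=45 'c': node 8→2 (fail-walked)
i=46 'c': node 2→10 (fail-walked)
i=47 'a': node 10→15 (fail-walked)
i=48 'c': node 15→16  emit P3@[46:48]
i=49 'b': node 16→1 (fail-walked)
i=50 'c': node 1→2
i=51 'b': node 2→3
i=52 'c': node 3→4
i=53 'a': node 4→5
i=54 'c': node 5→6  emit P0@[49:54],P3@[52:54]
i=55 'b': node 6→1 (fail-walked)
i=56 'c': node 1→2
i=57 'b': node 2→3
i=58 'c': node 3→4
i=59 'a': node 4→5
i=60 'c': node 5→6  emit P0@[55:60],P3@[58:60]
i=61 'b': node 6→1 (fail-walked)
i=62 'c': node 1→2
i=63 'b': node 2→3
i=64 'c': node 3→4
i=65 'a': node 4→5
i=66 'c': node 5→6  emit P0@[61:66],P3@[64:66]
i=67 'a': node 6→15 (fail-walked)
i=68 'c': node 15→16  emit P3@[66:68]
i=69 'a': node 16→15 (fail-walked)
i=70 'c': node 15→16  emit P3@[68:70]
i=71 'b': node 16→1 (fail-walked)
i=72 'a': node 1→7
i=73 'b': node 7→8  emit P1@[71:73]

Matches: [[9,2],[12,1],[18,0],[18,3],[24,0],[24,3],[28,3],[34,2],[40,3],[44,1],[48,3],[54,0],[54,3],[60,0],[60,3],[66,0],[66,3],[68,3],[70,3],[73,1]]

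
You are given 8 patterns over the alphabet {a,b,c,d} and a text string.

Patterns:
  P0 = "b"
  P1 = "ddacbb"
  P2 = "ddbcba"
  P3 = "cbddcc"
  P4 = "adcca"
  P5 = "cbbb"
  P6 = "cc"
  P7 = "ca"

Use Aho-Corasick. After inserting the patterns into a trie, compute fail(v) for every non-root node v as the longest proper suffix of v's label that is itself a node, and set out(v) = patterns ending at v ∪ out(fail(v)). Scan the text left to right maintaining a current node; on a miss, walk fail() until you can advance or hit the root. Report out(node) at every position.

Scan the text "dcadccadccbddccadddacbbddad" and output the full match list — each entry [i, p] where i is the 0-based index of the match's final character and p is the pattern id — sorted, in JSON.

Build automaton:
Trie nodes:
  n0 'ε': a→18 b→1 c→12 d→2
  n1 'b': ·  [P0 ends]
  n2 'd': d→3
  n3 'dd': a→4 b→8
  n4 'dda': c→5
  n5 'ddac': b→6
  n6 'ddacb': b→7
  n7 'ddacbb': ·  [P1 ends]
  n8 'ddb': c→9
  n9 'ddbc': b→10
  n10 'ddbcb': a→11
  n11 'ddbcba': ·  [P2 ends]
  n12 'c': a→26 b→13 c→25
  n13 'cb': b→23 d→14
  n14 'cbd': d→15
  n15 'cbdd': c→16
  n16 'cbddc': c→17
  n17 'cbddcc': ·  [P3 ends]
  n18 'a': d→19
  n19 'ad': c→20
  n20 'adc': c→21
  n21 'adcc': a→22
  n22 'adcca': ·  [P4 ends]
  n23 'cbb': b→24
  n24 'cbbb': ·  [P5 ends]
  n25 'cc': ·  [P6 ends]
  n26 'ca': ·  [P7 ends]

Failure links (BFS by depth):
  fail(1) 'b': from fail(0)=0 chase 'b': 0 ⇒ 0;  out={0}∪out(0)={0}
  fail(2) 'd': from fail(0)=0 chase 'd': 0 ⇒ 0;  out=∅∪out(0)=∅
  fail(12) 'c': from fail(0)=0 chase 'c': 0 ⇒ 0;  out=∅∪out(0)=∅
  fail(18) 'a': from fail(0)=0 chase 'a': 0 ⇒ 0;  out=∅∪out(0)=∅
  fail(3) 'dd': from fail(2)=0 chase 'd': 0 ⇒ 2;  out=∅∪out(2)=∅
  fail(13) 'cb': from fail(12)=0 chase 'b': 0 ⇒ 1;  out=∅∪out(1)={0}
  fail(19) 'ad': from fail(18)=0 chase 'd': 0 ⇒ 2;  out=∅∪out(2)=∅
  fail(25) 'cc': from fail(12)=0 chase 'c': 0 ⇒ 12;  out={6}∪out(12)={6}
  fail(26) 'ca': from fail(12)=0 chase 'a': 0 ⇒ 18;  out={7}∪out(18)={7}
  fail(4) 'dda': from fail(3)=2 chase 'a': 2→0 ⇒ 18;  out=∅∪out(18)=∅
  fail(8) 'ddb': from fail(3)=2 chase 'b': 2→0 ⇒ 1;  out=∅∪out(1)={0}
  fail(14) 'cbd': from fail(13)=1 chase 'd': 1→0 ⇒ 2;  out=∅∪out(2)=∅
  fail(20) 'adc': from fail(19)=2 chase 'c': 2→0 ⇒ 12;  out=∅∪out(12)=∅
  fail(23) 'cbb': from fail(13)=1 chase 'b': 1→0 ⇒ 1;  out=∅∪out(1)={0}
  fail(5) 'ddac': from fail(4)=18 chase 'c': 18→0 ⇒ 12;  out=∅∪out(12)=∅
  fail(9) 'ddbc': from fail(8)=1 chase 'c': 1→0 ⇒ 12;  out=∅∪out(12)=∅
  fail(15) 'cbdd': from fail(14)=2 chase 'd': 2 ⇒ 3;  out=∅∪out(3)=∅
  fail(21) 'adcc': from fail(20)=12 chase 'c': 12 ⇒ 25;  out=∅∪out(25)={6}
  fail(24) 'cbbb': from fail(23)=1 chase 'b': 1→0 ⇒ 1;  out={5}∪out(1)={0,5}
  fail(6) 'ddacb': from fail(5)=12 chase 'b': 12 ⇒ 13;  out=∅∪out(13)={0}
  fail(10) 'ddbcb': from fail(9)=12 chase 'b': 12 ⇒ 13;  out=∅∪out(13)={0}
  fail(16) 'cbddc': from fail(15)=3 chase 'c': 3→2→0 ⇒ 12;  out=∅∪out(12)=∅
  fail(22) 'adcca': from fail(21)=25 chase 'a': 25→12 ⇒ 26;  out={4}∪out(26)={4,7}
  fail(7) 'ddacbb': from fail(6)=13 chase 'b': 13 ⇒ 23;  out={1}∪out(23)={0,1}
  fail(11) 'ddbcba': from fail(10)=13 chase 'a': 13→1→0 ⇒ 18;  out={2}∪out(18)={2}
  fail(17) 'cbddcc': from fail(16)=12 chase 'c': 12 ⇒ 25;  out={3}∪out(25)={3,6}

Scan:
pos 0 'd': at 2
pos 1 'c': at 12 ·f
pos 2 'a': at 26  → match P7@[1:2]
pos 3 'd': at 19 ·f
pos 4 'c': at 20
pos 5 'c': at 21  → match P6@[4:5]
pos 6 'a': at 22  → match P4@[2:6],P7@[5:6]
pos 7 'd': at 19 ·f
pos 8 'c': at 20
pos 9 'c': at 21  → match P6@[8:9]
pos 10 'b': at 13 ·f  → match P0@[10:10]
pos 11 'd': at 14
pos 12 'd': at 15
pos 13 'c': at 16
pos 14 'c': at 17  → match P3@[9:14],P6@[13:14]
pos 15 'a': at 26 ·f  → match P7@[14:15]
pos 16 'd': at 19 ·f
pos 17 'd': at 3 ·f
pos 18 'd': at 3 ·f
pos 19 'a': at 4
pos 20 'c': at 5
pos 21 'b': at 6  → match P0@[21:21]
pos 22 'b': at 7  → match P0@[22:22],P1@[17:22]
pos 23 'd': at 2 ·f
pos 24 'd': at 3
pos 25 'a': at 4
pos 26 'd': at 19 ·f

All matches (sorted): [[2,7],[5,6],[6,4],[6,7],[9,6],[10,0],[14,3],[14,6],[15,7],[21,0],[22,0],[22,1]]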